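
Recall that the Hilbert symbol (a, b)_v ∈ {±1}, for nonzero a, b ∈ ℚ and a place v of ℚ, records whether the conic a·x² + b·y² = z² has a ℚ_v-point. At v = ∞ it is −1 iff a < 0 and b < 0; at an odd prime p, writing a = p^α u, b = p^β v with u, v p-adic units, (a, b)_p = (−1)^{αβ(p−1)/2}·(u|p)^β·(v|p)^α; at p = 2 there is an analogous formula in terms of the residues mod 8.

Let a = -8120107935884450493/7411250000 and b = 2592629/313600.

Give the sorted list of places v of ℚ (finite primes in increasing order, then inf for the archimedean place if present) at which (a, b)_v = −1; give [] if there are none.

Mod squares: a ≡ -185, b ≡ 29. Check v ∈ {∞, 2, 3, 5, 7, 11, 13, 23, 29, 37}.
v=2: v_2(a)=-4, v_2(b)=-8; units ≡ 7, 5 (mod 8); ε·ε+αω+βω = 1·0+-4·1+-8·0 ≡ 0  ⇒  (a,b)_2 = +1.
v=29: a=29^4·(≡11), b=29^1·(≡1) mod 29; (11|29)=-1, (1|29)=+1; (−1)^{4·1·14}·(-1)^1·(+1)^4 = -1.
v=7: a=7^-2·(≡1), b=7^-2·(≡2) mod 7; (1|7)=+1, (2|7)=+1; (−1)^{-2·-2·3}·(+1)^-2·(+1)^-2 = +1.
v=23: a=23^4·(≡21), b=23^2·(≡18) mod 23; (21|23)=-1, (18|23)=+1; (−1)^{4·2·11}·(-1)^2·(+1)^4 = +1.
v=5: a=5^-7·(≡3), b=5^-2·(≡1) mod 5; (3|5)=-1, (1|5)=+1; (−1)^{-7·-2·2}·(-1)^-2·(+1)^-7 = +1.
v=∞: -185 < 0 and 29 > 0  ⇒  (a,b)_∞ = +1.
v=37: a=37^1·(≡22), b=37^0·(≡6) mod 37; (22|37)=-1, (6|37)=-1; (−1)^{1·0·18}·(-1)^0·(-1)^1 = -1.
v=13: a=13^2·(≡10), b=13^2·(≡1) mod 13; (10|13)=+1, (1|13)=+1; (−1)^{2·2·6}·(+1)^2·(+1)^2 = +1.
v=3: a=3^8·(≡1), b=3^0·(≡2) mod 3; (1|3)=+1, (2|3)=-1; (−1)^{8·0·1}·(+1)^0·(-1)^8 = +1.
v=11: a=11^-2·(≡10), b=11^0·(≡6) mod 11; (10|11)=-1, (6|11)=-1; (−1)^{-2·0·5}·(-1)^0·(-1)^-2 = +1.
(-185, 29 / ℚ) ramifies at {29, 37}: a division algebra.

[29, 37]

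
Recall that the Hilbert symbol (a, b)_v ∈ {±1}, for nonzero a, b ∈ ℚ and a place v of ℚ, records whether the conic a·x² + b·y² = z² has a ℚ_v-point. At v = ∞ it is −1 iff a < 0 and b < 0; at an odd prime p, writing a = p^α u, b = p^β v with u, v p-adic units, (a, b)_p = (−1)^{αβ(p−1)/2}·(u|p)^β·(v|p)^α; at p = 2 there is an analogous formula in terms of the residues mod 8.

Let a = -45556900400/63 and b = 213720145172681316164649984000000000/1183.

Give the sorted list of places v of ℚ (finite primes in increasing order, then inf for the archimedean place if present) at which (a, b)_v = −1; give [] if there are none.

[5, 7, 29, 43]

(a, b) ≡ (-2208437, 1126302870) mod (ℚ^×)²; places V = {2, 3, 5, 7, 11, 13, 17, 19, 23, 29, 43, ∞}.
(a,b)_2: α=4, β=19; u≡3, v≡3 (mod 8); ε(u)ε(v)=1·1, αω(v)=4·1, βω(u)=19·1; sum ≡ 0  ⇒  +1.
(a,b)_13: α=0, u≡12; β=-2, v≡3 (mod 13); (12|13)=+1, (3|13)=+1; sign (−1)^0·+1^-2·+1^0 = +1.
(a,b)_29: α=1, u≡16; β=3, v≡14 (mod 29); (16|29)=+1, (14|29)=-1; sign (−1)^0·+1^3·-1^1 = -1.
(a,b)_23: α=1, u≡9; β=3, v≡10 (mod 23); (9|23)=+1, (10|23)=-1; sign (−1)^1·+1^3·-1^1 = +1.
(a,b)_∞: sgn(-2208437)=−, sgn(1126302870)=+, so +1.
(a,b)_5: α=2, u≡3; β=9, v≡1 (mod 5); (3|5)=-1, (1|5)=+1; sign (−1)^0·-1^9·+1^2 = -1.
(a,b)_7: α=-1, u≡5; β=-1, v≡6 (mod 7); (5|7)=-1, (6|7)=-1; sign (−1)^1·-1^-1·-1^-1 = -1.
(a,b)_43: α=1, u≡22; β=3, v≡37 (mod 43); (22|43)=-1, (37|43)=-1; sign (−1)^1·-1^3·-1^1 = -1.
(a,b)_19: α=2, u≡7; β=4, v≡13 (mod 19); (7|19)=+1, (13|19)=-1; sign (−1)^0·+1^4·-1^2 = +1.
(a,b)_3: α=-2, u≡1; β=1, v≡1 (mod 3); (1|3)=+1, (1|3)=+1; sign (−1)^0·+1^1·+1^-2 = +1.
(a,b)_17: α=0, u≡2; β=1, v≡4 (mod 17); (2|17)=+1, (4|17)=+1; sign (−1)^0·+1^1·+1^0 = +1.
(a,b)_11: α=1, u≡4; β=3, v≡2 (mod 11); (4|11)=+1, (2|11)=-1; sign (−1)^1·+1^3·-1^1 = +1.
(-2208437, 1126302870 / ℚ) ramifies at {5, 7, 29, 43}: a division algebra.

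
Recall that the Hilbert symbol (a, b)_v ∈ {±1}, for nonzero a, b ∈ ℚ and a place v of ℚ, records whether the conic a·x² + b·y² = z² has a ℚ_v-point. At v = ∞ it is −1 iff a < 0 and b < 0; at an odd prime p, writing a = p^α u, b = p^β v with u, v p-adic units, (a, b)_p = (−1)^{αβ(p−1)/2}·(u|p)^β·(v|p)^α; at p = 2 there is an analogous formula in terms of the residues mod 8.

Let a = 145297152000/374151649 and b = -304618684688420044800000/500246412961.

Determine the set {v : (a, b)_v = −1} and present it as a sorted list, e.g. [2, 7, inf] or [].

[2, 3]

(a, b) ≡ (1430, -234461370) mod (ℚ^×)²; places V = {2, 3, 5, 7, 11, 13, 23, 29, 31, 41, 43, ∞}.
(a,b)_11: α=1, u≡4; β=3, v≡7 (mod 11); (4|11)=+1, (7|11)=-1; sign (−1)^1·+1^3·-1^1 = +1.
(a,b)_41: α=0, u≡16; β=1, v≡24 (mod 41); (16|41)=+1, (24|41)=-1; sign (−1)^0·+1^1·-1^0 = +1.
(a,b)_5: α=3, u≡4; β=5, v≡4 (mod 5); (4|5)=+1, (4|5)=+1; sign (−1)^0·+1^5·+1^3 = +1.
(a,b)_31: α=0, u≡7; β=1, v≡17 (mod 31); (7|31)=+1, (17|31)=-1; sign (−1)^0·+1^1·-1^0 = +1.
(a,b)_3: α=4, u≡2; β=1, v≡2 (mod 3); (2|3)=-1, (2|3)=-1; sign (−1)^0·-1^1·-1^4 = -1.
(a,b)_43: α=0, u≡35; β=1, v≡9 (mod 43); (35|43)=+1, (9|43)=+1; sign (−1)^0·+1^1·+1^0 = +1.
(a,b)_7: α=2, u≡2; β=0, v≡4 (mod 7); (2|7)=+1, (4|7)=+1; sign (−1)^0·+1^0·+1^2 = +1.
(a,b)_23: α=-2, u≡18; β=0, v≡1 (mod 23); (18|23)=+1, (1|23)=+1; sign (−1)^0·+1^0·+1^-2 = +1.
(a,b)_∞: sgn(1430)=+, sgn(-234461370)=−, so +1.
(a,b)_13: α=1, u≡7; β=1, v≡11 (mod 13); (7|13)=-1, (11|13)=-1; sign (−1)^0·-1^1·-1^1 = +1.
(a,b)_2: α=11, β=35; u≡3, v≡3 (mod 8); ε(u)ε(v)=1·1, αω(v)=11·1, βω(u)=35·1; sum ≡ 1  ⇒  -1.
(a,b)_29: α=-4, u≡7; β=-8, v≡22 (mod 29); (7|29)=+1, (22|29)=+1; sign (−1)^0·+1^-8·+1^-4 = +1.
(1430, -234461370 / ℚ) ramifies at {2, 3}: a division algebra.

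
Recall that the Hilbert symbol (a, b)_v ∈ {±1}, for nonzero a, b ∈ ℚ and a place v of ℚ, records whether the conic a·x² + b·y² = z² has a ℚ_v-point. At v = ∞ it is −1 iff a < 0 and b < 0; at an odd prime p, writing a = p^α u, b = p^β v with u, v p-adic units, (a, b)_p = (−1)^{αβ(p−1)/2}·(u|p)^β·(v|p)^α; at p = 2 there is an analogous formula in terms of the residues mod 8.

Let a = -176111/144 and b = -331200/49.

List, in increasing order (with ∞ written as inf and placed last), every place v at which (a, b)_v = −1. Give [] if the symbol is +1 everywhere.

[19, inf]

(a, b) ≡ (-176111, -23) mod (ℚ^×)²; places V = {2, 3, 5, 7, 13, 19, 23, 31, ∞}.
(a,b)_23: α=1, u≡8; β=1, v≡7 (mod 23); (8|23)=+1, (7|23)=-1; sign (−1)^1·+1^1·-1^1 = +1.
(a,b)_13: α=1, u≡12; β=0, v≡4 (mod 13); (12|13)=+1, (4|13)=+1; sign (−1)^0·+1^0·+1^1 = +1.
(a,b)_2: α=-4, β=6; u≡1, v≡1 (mod 8); ε(u)ε(v)=0·0, αω(v)=-4·0, βω(u)=6·0; sum ≡ 0  ⇒  +1.
(a,b)_∞: sgn(-176111)=−, sgn(-23)=−, so -1.
(a,b)_7: α=0, u≡4; β=-2, v≡5 (mod 7); (4|7)=+1, (5|7)=-1; sign (−1)^0·+1^-2·-1^0 = +1.
(a,b)_19: α=1, u≡2; β=0, v≡18 (mod 19); (2|19)=-1, (18|19)=-1; sign (−1)^0·-1^0·-1^1 = -1.
(a,b)_5: α=0, u≡1; β=2, v≡3 (mod 5); (1|5)=+1, (3|5)=-1; sign (−1)^0·+1^2·-1^0 = +1.
(a,b)_31: α=1, u≡12; β=0, v≡14 (mod 31); (12|31)=-1, (14|31)=+1; sign (−1)^0·-1^0·+1^1 = +1.
(a,b)_3: α=-2, u≡1; β=2, v≡1 (mod 3); (1|3)=+1, (1|3)=+1; sign (−1)^0·+1^2·+1^-2 = +1.
Ram(-176111, -23) = {19, ∞}; no ℚ_19-point on the conic.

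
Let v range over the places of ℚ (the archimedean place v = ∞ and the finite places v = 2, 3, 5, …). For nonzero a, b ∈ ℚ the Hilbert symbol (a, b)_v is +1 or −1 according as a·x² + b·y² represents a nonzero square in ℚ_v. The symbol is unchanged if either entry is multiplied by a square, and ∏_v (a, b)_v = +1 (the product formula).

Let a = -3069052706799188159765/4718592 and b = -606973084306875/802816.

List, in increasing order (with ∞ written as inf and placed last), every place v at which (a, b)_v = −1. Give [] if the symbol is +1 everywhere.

[2, 13, 31, inf]

Mod squares: a ≡ -76570, b ≡ -19. Check v ∈ {∞, 2, 3, 5, 7, 11, 13, 17, 19, 31}.
v=7: a=7^0·(≡5), b=7^-2·(≡2) mod 7; (5|7)=-1, (2|7)=+1; (−1)^{0·-2·3}·(-1)^-2·(+1)^0 = +1.
v=13: a=13^5·(≡10), b=13^2·(≡11) mod 13; (10|13)=+1, (11|13)=-1; (−1)^{5·2·6}·(+1)^2·(-1)^5 = -1.
v=5: a=5^1·(≡1), b=5^4·(≡4) mod 5; (1|5)=+1, (4|5)=+1; (−1)^{1·4·2}·(+1)^4·(+1)^1 = +1.
v=31: a=31^3·(≡2), b=31^2·(≡3) mod 31; (2|31)=+1, (3|31)=-1; (−1)^{3·2·15}·(+1)^2·(-1)^3 = -1.
v=3: a=3^-2·(≡2), b=3^2·(≡2) mod 3; (2|3)=-1, (2|3)=-1; (−1)^{-2·2·1}·(-1)^2·(-1)^-2 = +1.
v=2: v_2(a)=-19, v_2(b)=-14; units ≡ 3, 5 (mod 8); ε·ε+αω+βω = 1·0+-19·1+-14·1 ≡ 1  ⇒  (a,b)_2 = -1.
v=19: a=19^1·(≡9), b=19^1·(≡3) mod 19; (9|19)=+1, (3|19)=-1; (−1)^{1·1·9}·(+1)^1·(-1)^1 = +1.
v=∞: -76570 < 0 and -19 < 0  ⇒  (a,b)_∞ = -1.
v=11: a=11^2·(≡5), b=11^2·(≡5) mod 11; (5|11)=+1, (5|11)=+1; (−1)^{2·2·5}·(+1)^2·(+1)^2 = +1.
v=17: a=17^6·(≡4), b=17^2·(≡8) mod 17; (4|17)=+1, (8|17)=+1; (−1)^{6·2·8}·(+1)^2·(+1)^6 = +1.
|Ram(-76570, -19)| = 4, even; anisotropic at {2, 13, 31, ∞}.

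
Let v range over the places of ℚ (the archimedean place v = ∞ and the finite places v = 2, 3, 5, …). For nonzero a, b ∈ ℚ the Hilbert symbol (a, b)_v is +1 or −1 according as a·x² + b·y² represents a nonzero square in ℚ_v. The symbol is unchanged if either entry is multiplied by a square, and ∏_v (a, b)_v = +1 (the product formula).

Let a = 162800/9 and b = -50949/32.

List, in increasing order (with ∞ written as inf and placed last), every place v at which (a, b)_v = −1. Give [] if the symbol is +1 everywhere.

[2, 11]

Mod squares: a ≡ 407, b ≡ -1258. Check v ∈ {∞, 2, 3, 5, 11, 17, 37}.
v=2: v_2(a)=4, v_2(b)=-5; units ≡ 7, 3 (mod 8); ε·ε+αω+βω = 1·1+4·1+-5·0 ≡ 1  ⇒  (a,b)_2 = -1.
v=3: a=3^-2·(≡2), b=3^4·(≡2) mod 3; (2|3)=-1, (2|3)=-1; (−1)^{-2·4·1}·(-1)^4·(-1)^-2 = +1.
v=∞: 407 > 0 and -1258 < 0  ⇒  (a,b)_∞ = +1.
v=11: a=11^1·(≡3), b=11^0·(≡8) mod 11; (3|11)=+1, (8|11)=-1; (−1)^{1·0·5}·(+1)^0·(-1)^1 = -1.
v=5: a=5^2·(≡3), b=5^0·(≡3) mod 5; (3|5)=-1, (3|5)=-1; (−1)^{2·0·2}·(-1)^0·(-1)^2 = +1.
v=17: a=17^0·(≡16), b=17^1·(≡11) mod 17; (16|17)=+1, (11|17)=-1; (−1)^{0·1·8}·(+1)^1·(-1)^0 = +1.
v=37: a=37^1·(≡12), b=37^1·(≡9) mod 37; (12|37)=+1, (9|37)=+1; (−1)^{1·1·18}·(+1)^1·(+1)^1 = +1.
|Ram(407, -1258)| = 2, even; anisotropic at {2, 11}.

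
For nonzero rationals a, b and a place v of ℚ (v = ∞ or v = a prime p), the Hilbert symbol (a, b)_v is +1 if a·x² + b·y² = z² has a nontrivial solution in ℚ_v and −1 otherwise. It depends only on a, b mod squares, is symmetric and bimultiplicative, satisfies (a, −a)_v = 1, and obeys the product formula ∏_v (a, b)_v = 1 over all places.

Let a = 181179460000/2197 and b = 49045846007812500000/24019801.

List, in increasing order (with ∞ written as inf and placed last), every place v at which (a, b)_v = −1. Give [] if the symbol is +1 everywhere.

(a, b) ≡ (2002, 2) mod (ℚ^×)²; places V = {2, 3, 5, 7, 11, 13, 29, ∞}.
(a,b)_3: α=0, u≡1; β=2, v≡2 (mod 3); (1|3)=+1, (2|3)=-1; sign (−1)^0·+1^2·-1^0 = +1.
(a,b)_29: α=0, u≡24; β=-2, v≡21 (mod 29); (24|29)=+1, (21|29)=-1; sign (−1)^0·+1^-2·-1^0 = +1.
(a,b)_7: α=7, u≡3; β=8, v≡2 (mod 7); (3|7)=-1, (2|7)=+1; sign (−1)^0·-1^8·+1^7 = +1.
(a,b)_5: α=4, u≡3; β=12, v≡3 (mod 5); (3|5)=-1, (3|5)=-1; sign (−1)^0·-1^12·-1^4 = +1.
(a,b)_11: α=1, u≡7; β=2, v≡7 (mod 11); (7|11)=-1, (7|11)=-1; sign (−1)^0·-1^2·-1^1 = -1.
(a,b)_2: α=5, β=5; u≡1, v≡1 (mod 8); ε(u)ε(v)=0·0, αω(v)=5·0, βω(u)=5·0; sum ≡ 0  ⇒  +1.
(a,b)_13: α=-3, u≡6; β=-4, v≡7 (mod 13); (6|13)=-1, (7|13)=-1; sign (−1)^0·-1^-4·-1^-3 = -1.
(a,b)_∞: sgn(2002)=+, sgn(2)=+, so +1.
Ram(2002, 2) = {11, 13}; no ℚ_11-point on the conic.

[11, 13]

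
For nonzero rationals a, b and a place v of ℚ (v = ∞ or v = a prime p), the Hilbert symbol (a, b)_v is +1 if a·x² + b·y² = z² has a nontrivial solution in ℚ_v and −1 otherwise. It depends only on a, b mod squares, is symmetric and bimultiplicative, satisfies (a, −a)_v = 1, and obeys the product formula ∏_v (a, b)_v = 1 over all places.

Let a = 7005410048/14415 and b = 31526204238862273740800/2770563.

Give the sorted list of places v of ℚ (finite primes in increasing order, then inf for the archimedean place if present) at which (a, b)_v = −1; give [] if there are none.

Mod squares: a ≡ 23205, b ≡ 7854. Check v ∈ {∞, 2, 3, 5, 7, 11, 13, 17, 19, 31}.
v=7: a=7^3·(≡4), b=7^7·(≡2) mod 7; (4|7)=+1, (2|7)=+1; (−1)^{3·7·3}·(+1)^7·(+1)^3 = -1.
v=∞: 23205 > 0 and 7854 > 0  ⇒  (a,b)_∞ = +1.
v=19: a=19^2·(≡1), b=19^2·(≡7) mod 19; (1|19)=+1, (7|19)=+1; (−1)^{2·2·9}·(+1)^2·(+1)^2 = +1.
v=17: a=17^1·(≡14), b=17^1·(≡11) mod 17; (14|17)=-1, (11|17)=-1; (−1)^{1·1·8}·(-1)^1·(-1)^1 = +1.
v=13: a=13^1·(≡10), b=13^2·(≡6) mod 13; (10|13)=+1, (6|13)=-1; (−1)^{1·2·6}·(+1)^2·(-1)^1 = -1.
v=5: a=5^-1·(≡1), b=5^2·(≡4) mod 5; (1|5)=+1, (4|5)=+1; (−1)^{-1·2·2}·(+1)^2·(+1)^-1 = +1.
v=3: a=3^-1·(≡1), b=3^-1·(≡2) mod 3; (1|3)=+1, (2|3)=-1; (−1)^{-1·-1·1}·(+1)^-1·(-1)^-1 = +1.
v=11: a=11^0·(≡2), b=11^1·(≡6) mod 11; (2|11)=-1, (6|11)=-1; (−1)^{0·1·5}·(-1)^1·(-1)^0 = -1.
v=31: a=31^-2·(≡13), b=31^-4·(≡24) mod 31; (13|31)=-1, (24|31)=-1; (−1)^{-2·-4·15}·(-1)^-4·(-1)^-2 = +1.
v=2: v_2(a)=8, v_2(b)=27; units ≡ 5, 7 (mod 8); ε·ε+αω+βω = 0·1+8·0+27·1 ≡ 1  ⇒  (a,b)_2 = -1.
|Ram(23205, 7854)| = 4, even; anisotropic at {2, 7, 11, 13}.

[2, 7, 11, 13]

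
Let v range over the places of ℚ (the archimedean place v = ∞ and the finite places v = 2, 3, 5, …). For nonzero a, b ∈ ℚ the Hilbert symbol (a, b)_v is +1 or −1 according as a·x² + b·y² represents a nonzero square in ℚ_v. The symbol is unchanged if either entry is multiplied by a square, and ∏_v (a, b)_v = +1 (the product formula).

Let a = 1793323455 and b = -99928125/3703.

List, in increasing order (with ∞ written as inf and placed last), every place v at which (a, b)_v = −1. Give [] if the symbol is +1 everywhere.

Mod squares: a ≡ 41055, b ≡ -124355. Check v ∈ {∞, 2, 3, 5, 7, 11, 17, 19, 23}.
v=∞: 41055 > 0 and -124355 < 0  ⇒  (a,b)_∞ = +1.
v=7: a=7^1·(≡6), b=7^-1·(≡1) mod 7; (6|7)=-1, (1|7)=+1; (−1)^{1·-1·3}·(-1)^-1·(+1)^1 = +1.
v=11: a=11^2·(≡5), b=11^1·(≡9) mod 11; (5|11)=+1, (9|11)=+1; (−1)^{2·1·5}·(+1)^1·(+1)^2 = +1.
v=17: a=17^1·(≡8), b=17^1·(≡6) mod 17; (8|17)=+1, (6|17)=-1; (−1)^{1·1·8}·(+1)^1·(-1)^1 = -1.
v=3: a=3^1·(≡2), b=3^2·(≡1) mod 3; (2|3)=-1, (1|3)=+1; (−1)^{1·2·1}·(-1)^2·(+1)^1 = +1.
v=19: a=19^2·(≡10), b=19^1·(≡2) mod 19; (10|19)=-1, (2|19)=-1; (−1)^{2·1·9}·(-1)^1·(-1)^2 = -1.
v=5: a=5^1·(≡1), b=5^5·(≡1) mod 5; (1|5)=+1, (1|5)=+1; (−1)^{1·5·2}·(+1)^5·(+1)^1 = +1.
v=2: v_2(a)=0, v_2(b)=0; units ≡ 7, 5 (mod 8); ε·ε+αω+βω = 1·0+0·1+0·0 ≡ 0  ⇒  (a,b)_2 = +1.
v=23: a=23^1·(≡10), b=23^-2·(≡3) mod 23; (10|23)=-1, (3|23)=+1; (−1)^{1·-2·11}·(-1)^-2·(+1)^1 = +1.
Ram(41055, -124355) = {17, 19}; no ℚ_17-point on the conic.

[17, 19]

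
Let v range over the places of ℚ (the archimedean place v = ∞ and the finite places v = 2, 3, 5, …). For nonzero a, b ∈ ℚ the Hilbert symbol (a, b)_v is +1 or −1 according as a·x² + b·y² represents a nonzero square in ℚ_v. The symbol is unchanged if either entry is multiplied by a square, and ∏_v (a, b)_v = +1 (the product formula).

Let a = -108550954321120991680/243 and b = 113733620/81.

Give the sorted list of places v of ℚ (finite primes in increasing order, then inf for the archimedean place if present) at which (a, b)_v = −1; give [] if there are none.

(a, b) ≡ (-4485, 168245) mod (ℚ^×)²; places V = {2, 3, 5, 7, 11, 13, 19, 23, ∞}.
(a,b)_2: α=6, β=2; u≡3, v≡5 (mod 8); ε(u)ε(v)=1·0, αω(v)=6·1, βω(u)=2·1; sum ≡ 0  ⇒  +1.
(a,b)_7: α=4, u≡2; β=1, v≡4 (mod 7); (2|7)=+1, (4|7)=+1; sign (−1)^0·+1^1·+1^4 = +1.
(a,b)_13: α=3, u≡6; β=2, v≡3 (mod 13); (6|13)=-1, (3|13)=+1; sign (−1)^0·-1^2·+1^3 = +1.
(a,b)_∞: sgn(-4485)=−, sgn(168245)=+, so +1.
(a,b)_5: α=1, u≡3; β=1, v≡4 (mod 5); (3|5)=-1, (4|5)=+1; sign (−1)^0·-1^1·+1^1 = -1.
(a,b)_11: α=4, u≡4; β=1, v≡9 (mod 11); (4|11)=+1, (9|11)=+1; sign (−1)^0·+1^1·+1^4 = +1.
(a,b)_19: α=2, u≡13; β=1, v≡6 (mod 19); (13|19)=-1, (6|19)=+1; sign (−1)^0·-1^1·+1^2 = -1.
(a,b)_3: α=-5, u≡2; β=-4, v≡2 (mod 3); (2|3)=-1, (2|3)=-1; sign (−1)^0·-1^-4·-1^-5 = -1.
(a,b)_23: α=3, u≡6; β=1, v≡18 (mod 23); (6|23)=+1, (18|23)=+1; sign (−1)^1·+1^1·+1^3 = -1.
(-4485, 168245 / ℚ) ramifies at {3, 5, 19, 23}: a division algebra.

[3, 5, 19, 23]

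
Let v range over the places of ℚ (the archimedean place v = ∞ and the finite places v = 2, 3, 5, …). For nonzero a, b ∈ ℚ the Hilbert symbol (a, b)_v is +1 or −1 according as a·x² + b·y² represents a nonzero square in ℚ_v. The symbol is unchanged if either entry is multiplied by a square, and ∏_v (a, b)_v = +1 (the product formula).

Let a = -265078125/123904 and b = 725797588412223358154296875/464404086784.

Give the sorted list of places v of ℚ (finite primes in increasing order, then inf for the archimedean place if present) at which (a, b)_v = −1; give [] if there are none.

(a, b) ≡ (-1885, 323) mod (ℚ^×)²; places V = {2, 3, 5, 11, 13, 17, 19, 29, ∞}.
(a,b)_3: α=2, u≡2; β=6, v≡2 (mod 3); (2|3)=-1, (2|3)=-1; sign (−1)^0·-1^6·-1^2 = +1.
(a,b)_5: α=7, u≡3; β=16, v≡3 (mod 5); (3|5)=-1, (3|5)=-1; sign (−1)^0·-1^16·-1^7 = -1.
(a,b)_2: α=-10, β=-18; u≡3, v≡3 (mod 8); ε(u)ε(v)=1·1, αω(v)=-10·1, βω(u)=-18·1; sum ≡ 1  ⇒  -1.
(a,b)_17: α=0, u≡13; β=1, v≡9 (mod 17); (13|17)=+1, (9|17)=+1; sign (−1)^0·+1^1·+1^0 = +1.
(a,b)_11: α=-2, u≡7; β=-6, v≡3 (mod 11); (7|11)=-1, (3|11)=+1; sign (−1)^0·-1^-6·+1^-2 = +1.
(a,b)_19: α=0, u≡18; β=1, v≡1 (mod 19); (18|19)=-1, (1|19)=+1; sign (−1)^0·-1^1·+1^0 = -1.
(a,b)_13: α=1, u≡5; β=4, v≡7 (mod 13); (5|13)=-1, (7|13)=-1; sign (−1)^0·-1^4·-1^1 = -1.
(a,b)_29: α=1, u≡20; β=4, v≡24 (mod 29); (20|29)=+1, (24|29)=+1; sign (−1)^0·+1^4·+1^1 = +1.
(a,b)_∞: sgn(-1885)=−, sgn(323)=+, so +1.
|Ram(-1885, 323)| = 4, even; anisotropic at {2, 5, 13, 19}.

[2, 5, 13, 19]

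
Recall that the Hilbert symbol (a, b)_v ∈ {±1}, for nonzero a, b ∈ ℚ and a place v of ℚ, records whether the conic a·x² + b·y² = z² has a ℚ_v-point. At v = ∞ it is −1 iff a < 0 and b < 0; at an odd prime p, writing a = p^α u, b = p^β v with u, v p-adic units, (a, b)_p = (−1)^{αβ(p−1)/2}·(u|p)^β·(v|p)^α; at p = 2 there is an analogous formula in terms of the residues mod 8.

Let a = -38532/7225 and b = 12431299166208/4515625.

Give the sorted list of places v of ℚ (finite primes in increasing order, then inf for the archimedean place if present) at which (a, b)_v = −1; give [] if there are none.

[2, 19]

Mod squares: a ≡ -57, b ≡ 943. Check v ∈ {∞, 2, 3, 5, 13, 17, 19, 23, 41}.
v=5: a=5^-2·(≡2), b=5^-6·(≡2) mod 5; (2|5)=-1, (2|5)=-1; (−1)^{-2·-6·2}·(-1)^-6·(-1)^-2 = +1.
v=∞: -57 < 0 and 943 > 0  ⇒  (a,b)_∞ = +1.
v=17: a=17^-2·(≡3), b=17^-2·(≡16) mod 17; (3|17)=-1, (16|17)=+1; (−1)^{-2·-2·8}·(-1)^-2·(+1)^-2 = +1.
v=13: a=13^2·(≡11), b=13^2·(≡11) mod 13; (11|13)=-1, (11|13)=-1; (−1)^{2·2·6}·(-1)^2·(-1)^2 = +1.
v=23: a=23^0·(≡13), b=23^3·(≡13) mod 23; (13|23)=+1, (13|23)=+1; (−1)^{0·3·11}·(+1)^3·(+1)^0 = +1.
v=41: a=41^0·(≡10), b=41^1·(≡39) mod 41; (10|41)=+1, (39|41)=+1; (−1)^{0·1·20}·(+1)^1·(+1)^0 = +1.
v=19: a=19^1·(≡1), b=19^0·(≡14) mod 19; (1|19)=+1, (14|19)=-1; (−1)^{1·0·9}·(+1)^0·(-1)^1 = -1.
v=2: v_2(a)=2, v_2(b)=14; units ≡ 7, 7 (mod 8); ε·ε+αω+βω = 1·1+2·0+14·0 ≡ 1  ⇒  (a,b)_2 = -1.
v=3: a=3^1·(≡2), b=3^2·(≡1) mod 3; (2|3)=-1, (1|3)=+1; (−1)^{1·2·1}·(-1)^2·(+1)^1 = +1.
Ram(-57, 943) = {2, 19}; no ℚ_2-point on the conic.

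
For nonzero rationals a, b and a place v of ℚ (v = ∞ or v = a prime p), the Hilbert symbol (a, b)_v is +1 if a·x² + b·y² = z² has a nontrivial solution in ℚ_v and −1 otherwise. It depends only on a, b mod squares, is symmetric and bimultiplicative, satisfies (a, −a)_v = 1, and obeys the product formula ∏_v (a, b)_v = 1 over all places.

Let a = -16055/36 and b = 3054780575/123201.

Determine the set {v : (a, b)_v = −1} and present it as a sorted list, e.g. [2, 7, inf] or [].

(a, b) ≡ (-95, 1463) mod (ℚ^×)²; places V = {2, 3, 5, 7, 11, 13, 17, 19, ∞}.
(a,b)_5: α=1, u≡4; β=2, v≡3 (mod 5); (4|5)=+1, (3|5)=-1; sign (−1)^0·+1^2·-1^1 = -1.
(a,b)_∞: sgn(-95)=−, sgn(1463)=+, so +1.
(a,b)_11: α=0, u≡9; β=1, v≡5 (mod 11); (9|11)=+1, (5|11)=+1; sign (−1)^0·+1^1·+1^0 = +1.
(a,b)_7: α=0, u≡3; β=1, v≡5 (mod 7); (3|7)=-1, (5|7)=-1; sign (−1)^0·-1^1·-1^0 = -1.
(a,b)_13: α=2, u≡10; β=-2, v≡2 (mod 13); (10|13)=+1, (2|13)=-1; sign (−1)^0·+1^-2·-1^2 = +1.
(a,b)_17: α=0, u≡5; β=4, v≡4 (mod 17); (5|17)=-1, (4|17)=+1; sign (−1)^0·-1^4·+1^0 = +1.
(a,b)_2: α=-2, β=0; u≡1, v≡7 (mod 8); ε(u)ε(v)=0·1, αω(v)=-2·0, βω(u)=0·0; sum ≡ 0  ⇒  +1.
(a,b)_3: α=-2, u≡1; β=-6, v≡2 (mod 3); (1|3)=+1, (2|3)=-1; sign (−1)^0·+1^-6·-1^-2 = +1.
(a,b)_19: α=1, u≡14; β=1, v≡4 (mod 19); (14|19)=-1, (4|19)=+1; sign (−1)^1·-1^1·+1^1 = +1.
Ram(-95, 1463) = {5, 7}; no ℚ_5-point on the conic.

[5, 7]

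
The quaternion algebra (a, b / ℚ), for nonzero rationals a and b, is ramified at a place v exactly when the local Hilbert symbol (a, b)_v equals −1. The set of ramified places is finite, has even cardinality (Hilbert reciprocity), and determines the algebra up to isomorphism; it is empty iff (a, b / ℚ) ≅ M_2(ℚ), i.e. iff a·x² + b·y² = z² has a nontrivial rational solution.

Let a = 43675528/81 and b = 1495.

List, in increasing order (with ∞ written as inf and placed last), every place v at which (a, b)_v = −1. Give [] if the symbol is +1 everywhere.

[5, 13, 19, 23]

Mod squares: a ≡ 11362, b ≡ 1495. Check v ∈ {∞, 2, 3, 5, 13, 19, 23, 31}.
v=13: a=13^1·(≡9), b=13^1·(≡11) mod 13; (9|13)=+1, (11|13)=-1; (−1)^{1·1·6}·(+1)^1·(-1)^1 = -1.
v=2: v_2(a)=3, v_2(b)=0; units ≡ 1, 7 (mod 8); ε·ε+αω+βω = 0·1+3·0+0·0 ≡ 0  ⇒  (a,b)_2 = +1.
v=23: a=23^1·(≡20), b=23^1·(≡19) mod 23; (20|23)=-1, (19|23)=-1; (−1)^{1·1·11}·(-1)^1·(-1)^1 = -1.
v=∞: 11362 > 0 and 1495 > 0  ⇒  (a,b)_∞ = +1.
v=31: a=31^2·(≡5), b=31^0·(≡7) mod 31; (5|31)=+1, (7|31)=+1; (−1)^{2·0·15}·(+1)^0·(+1)^2 = +1.
v=3: a=3^-4·(≡1), b=3^0·(≡1) mod 3; (1|3)=+1, (1|3)=+1; (−1)^{-4·0·1}·(+1)^0·(+1)^-4 = +1.
v=5: a=5^0·(≡3), b=5^1·(≡4) mod 5; (3|5)=-1, (4|5)=+1; (−1)^{0·1·2}·(-1)^1·(+1)^0 = -1.
v=19: a=19^1·(≡7), b=19^0·(≡13) mod 19; (7|19)=+1, (13|19)=-1; (−1)^{1·0·9}·(+1)^0·(-1)^1 = -1.
(11362, 1495 / ℚ) ramifies at {5, 13, 19, 23}: a division algebra.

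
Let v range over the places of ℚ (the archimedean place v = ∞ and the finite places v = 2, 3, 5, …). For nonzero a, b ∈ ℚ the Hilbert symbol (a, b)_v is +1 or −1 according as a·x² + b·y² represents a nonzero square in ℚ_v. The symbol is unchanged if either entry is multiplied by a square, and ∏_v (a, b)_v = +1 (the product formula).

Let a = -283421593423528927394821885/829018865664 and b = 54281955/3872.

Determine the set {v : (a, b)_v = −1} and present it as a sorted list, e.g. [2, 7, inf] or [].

[2, 7, 13, 17, 19, 23]

(a, b) ≡ (-881790, 13110) mod (ℚ^×)²; places V = {2, 3, 5, 7, 11, 13, 17, 19, 23, ∞}.
(a,b)_2: α=-21, β=-5; u≡1, v≡3 (mod 8); ε(u)ε(v)=0·1, αω(v)=-21·1, βω(u)=-5·0; sum ≡ 1  ⇒  -1.
(a,b)_∞: sgn(-881790)=−, sgn(13110)=+, so +1.
(a,b)_19: α=9, u≡5; β=1, v≡7 (mod 19); (5|19)=+1, (7|19)=+1; sign (−1)^1·+1^1·+1^9 = -1.
(a,b)_5: α=1, u≡2; β=1, v≡3 (mod 5); (2|5)=-1, (3|5)=-1; sign (−1)^0·-1^1·-1^1 = +1.
(a,b)_7: α=5, u≡4; β=2, v≡3 (mod 7); (4|7)=+1, (3|7)=-1; sign (−1)^0·+1^2·-1^5 = -1.
(a,b)_13: α=3, u≡1; β=2, v≡11 (mod 13); (1|13)=+1, (11|13)=-1; sign (−1)^0·+1^2·-1^3 = -1.
(a,b)_17: α=1, u≡5; β=0, v≡12 (mod 17); (5|17)=-1, (12|17)=-1; sign (−1)^0·-1^0·-1^1 = -1.
(a,b)_23: α=4, u≡22; β=1, v≡4 (mod 23); (22|23)=-1, (4|23)=+1; sign (−1)^0·-1^1·+1^4 = -1.
(a,b)_11: α=-4, u≡3; β=-2, v≡9 (mod 11); (3|11)=+1, (9|11)=+1; sign (−1)^0·+1^-2·+1^-4 = +1.
(a,b)_3: α=-3, u≡1; β=1, v≡2 (mod 3); (1|3)=+1, (2|3)=-1; sign (−1)^1·+1^1·-1^-3 = +1.
Ram(-881790, 13110) = {2, 7, 13, 17, 19, 23}; no ℚ_2-point on the conic.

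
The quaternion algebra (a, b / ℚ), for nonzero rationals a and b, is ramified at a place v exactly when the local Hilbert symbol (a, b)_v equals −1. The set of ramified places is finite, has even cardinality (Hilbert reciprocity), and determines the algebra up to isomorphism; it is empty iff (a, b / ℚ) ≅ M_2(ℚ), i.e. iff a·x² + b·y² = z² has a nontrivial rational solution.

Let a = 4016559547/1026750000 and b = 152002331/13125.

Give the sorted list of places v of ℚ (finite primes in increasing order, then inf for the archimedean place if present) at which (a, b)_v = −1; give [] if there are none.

[7, 31]

(a, b) ≡ (1209, 6279) mod (ℚ^×)²; places V = {2, 3, 5, 7, 11, 13, 23, 31, 37, 41, ∞}.
(a,b)_3: α=-1, u≡1; β=-1, v≡2 (mod 3); (1|3)=+1, (2|3)=-1; sign (−1)^1·+1^-1·-1^-1 = +1.
(a,b)_13: α=1, u≡11; β=1, v≡5 (mod 13); (11|13)=-1, (5|13)=-1; sign (−1)^0·-1^1·-1^1 = +1.
(a,b)_11: α=2, u≡7; β=0, v≡4 (mod 11); (7|11)=-1, (4|11)=+1; sign (−1)^0·-1^0·+1^2 = +1.
(a,b)_31: α=1, u≡2; β=2, v≡24 (mod 31); (2|31)=+1, (24|31)=-1; sign (−1)^0·+1^2·-1^1 = -1.
(a,b)_37: α=-2, u≡9; β=0, v≡7 (mod 37); (9|37)=+1, (7|37)=+1; sign (−1)^0·+1^0·+1^-2 = +1.
(a,b)_5: α=-6, u≡1; β=-4, v≡1 (mod 5); (1|5)=+1, (1|5)=+1; sign (−1)^0·+1^-4·+1^-6 = +1.
(a,b)_41: α=2, u≡31; β=0, v≡24 (mod 41); (31|41)=+1, (24|41)=-1; sign (−1)^0·+1^0·-1^2 = +1.
(a,b)_23: α=0, u≡8; β=3, v≡11 (mod 23); (8|23)=+1, (11|23)=-1; sign (−1)^0·+1^3·-1^0 = +1.
(a,b)_7: α=2, u≡5; β=-1, v≡2 (mod 7); (5|7)=-1, (2|7)=+1; sign (−1)^0·-1^-1·+1^2 = -1.
(a,b)_∞: sgn(1209)=+, sgn(6279)=+, so +1.
(a,b)_2: α=-4, β=0; u≡1, v≡7 (mod 8); ε(u)ε(v)=0·1, αω(v)=-4·0, βω(u)=0·0; sum ≡ 0  ⇒  +1.
(1209, 6279 / ℚ) ramifies at {7, 31}: a division algebra.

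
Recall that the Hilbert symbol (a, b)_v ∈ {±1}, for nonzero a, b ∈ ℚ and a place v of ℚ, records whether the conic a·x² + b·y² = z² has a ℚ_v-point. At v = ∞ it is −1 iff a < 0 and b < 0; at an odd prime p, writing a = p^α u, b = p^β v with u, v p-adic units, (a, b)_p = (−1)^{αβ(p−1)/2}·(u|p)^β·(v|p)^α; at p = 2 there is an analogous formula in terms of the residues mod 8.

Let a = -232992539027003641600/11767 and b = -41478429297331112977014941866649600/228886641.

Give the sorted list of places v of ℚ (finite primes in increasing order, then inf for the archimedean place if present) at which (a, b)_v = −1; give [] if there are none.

[2, 13, 17, inf]

Mod squares: a ≡ -1316497, b ≡ -243386. Check v ∈ {∞, 2, 3, 5, 7, 11, 13, 17, 23, 37, 41, 47}.
v=7: a=7^-1·(≡6), b=7^6·(≡4) mod 7; (6|7)=-1, (4|7)=+1; (−1)^{-1·6·3}·(-1)^6·(+1)^-1 = +1.
v=41: a=41^-2·(≡22), b=41^-4·(≡31) mod 41; (22|41)=-1, (31|41)=+1; (−1)^{-2·-4·20}·(-1)^-4·(+1)^-2 = +1.
v=3: a=3^0·(≡2), b=3^-4·(≡1) mod 3; (2|3)=-1, (1|3)=+1; (−1)^{0·-4·1}·(-1)^-4·(+1)^0 = +1.
v=23: a=23^3·(≡1), b=23^5·(≡11) mod 23; (1|23)=+1, (11|23)=-1; (−1)^{3·5·11}·(+1)^5·(-1)^3 = +1.
v=5: a=5^2·(≡3), b=5^2·(≡1) mod 5; (3|5)=-1, (1|5)=+1; (−1)^{2·2·2}·(-1)^2·(+1)^2 = +1.
v=37: a=37^3·(≡6), b=37^5·(≡22) mod 37; (6|37)=-1, (22|37)=-1; (−1)^{3·5·18}·(-1)^5·(-1)^3 = +1.
v=13: a=13^1·(≡9), b=13^3·(≡8) mod 13; (9|13)=+1, (8|13)=-1; (−1)^{1·3·6}·(+1)^3·(-1)^1 = -1.
v=11: a=11^2·(≡1), b=11^1·(≡6) mod 11; (1|11)=+1, (6|11)=-1; (−1)^{2·1·5}·(+1)^1·(-1)^2 = +1.
v=47: a=47^2·(≡43), b=47^2·(≡36) mod 47; (43|47)=-1, (36|47)=+1; (−1)^{2·2·23}·(-1)^2·(+1)^2 = +1.
v=∞: -1316497 < 0 and -243386 < 0  ⇒  (a,b)_∞ = -1.
v=2: v_2(a)=8, v_2(b)=11; units ≡ 7, 3 (mod 8); ε·ε+αω+βω = 1·1+8·1+11·0 ≡ 1  ⇒  (a,b)_2 = -1.
v=17: a=17^1·(≡7), b=17^2·(≡14) mod 17; (7|17)=-1, (14|17)=-1; (−1)^{1·2·8}·(-1)^2·(-1)^1 = -1.
(-1316497, -243386 / ℚ) ramifies at {2, 13, 17, ∞}: a division algebra.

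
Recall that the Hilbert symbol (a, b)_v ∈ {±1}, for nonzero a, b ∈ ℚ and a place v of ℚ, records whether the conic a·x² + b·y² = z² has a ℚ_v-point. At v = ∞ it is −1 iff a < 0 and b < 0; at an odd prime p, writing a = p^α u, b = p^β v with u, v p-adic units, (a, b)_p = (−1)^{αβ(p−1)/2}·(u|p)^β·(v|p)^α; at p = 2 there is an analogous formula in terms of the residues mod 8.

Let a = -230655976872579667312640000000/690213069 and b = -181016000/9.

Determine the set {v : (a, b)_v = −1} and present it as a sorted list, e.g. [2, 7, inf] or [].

(a, b) ≡ (-19635, -935) mod (ℚ^×)²; places V = {2, 3, 5, 7, 11, 13, 17, 29, ∞}.
(a,b)_2: α=20, β=6; u≡5, v≡1 (mod 8); ε(u)ε(v)=0·0, αω(v)=20·0, βω(u)=6·1; sum ≡ 0  ⇒  +1.
(a,b)_7: α=-5, u≡1; β=0, v≡5 (mod 7); (1|7)=+1, (5|7)=-1; sign (−1)^0·+1^0·-1^-5 = -1.
(a,b)_17: α=5, u≡16; β=1, v≡2 (mod 17); (16|17)=+1, (2|17)=+1; sign (−1)^0·+1^1·+1^5 = +1.
(a,b)_11: α=9, u≡10; β=3, v≡9 (mod 11); (10|11)=-1, (9|11)=+1; sign (−1)^1·-1^3·+1^9 = +1.
(a,b)_3: α=-5, u≡1; β=-2, v≡1 (mod 3); (1|3)=+1, (1|3)=+1; sign (−1)^0·+1^-2·+1^-5 = +1.
(a,b)_13: α=-2, u≡7; β=0, v≡12 (mod 13); (7|13)=-1, (12|13)=+1; sign (−1)^0·-1^0·+1^-2 = +1.
(a,b)_29: α=2, u≡3; β=0, v≡16 (mod 29); (3|29)=-1, (16|29)=+1; sign (−1)^0·-1^0·+1^2 = +1.
(a,b)_∞: sgn(-19635)=−, sgn(-935)=−, so -1.
(a,b)_5: α=7, u≡2; β=3, v≡3 (mod 5); (2|5)=-1, (3|5)=-1; sign (−1)^0·-1^3·-1^7 = +1.
(-19635, -935 / ℚ) ramifies at {7, ∞}: a division algebra.

[7, inf]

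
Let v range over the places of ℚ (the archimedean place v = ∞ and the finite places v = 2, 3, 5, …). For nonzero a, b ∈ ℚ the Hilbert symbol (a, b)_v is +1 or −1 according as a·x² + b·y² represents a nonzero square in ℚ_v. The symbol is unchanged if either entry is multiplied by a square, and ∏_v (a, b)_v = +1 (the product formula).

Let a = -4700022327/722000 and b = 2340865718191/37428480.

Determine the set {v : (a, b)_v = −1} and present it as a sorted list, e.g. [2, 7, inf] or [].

(a, b) ≡ (-715, 12155) mod (ℚ^×)²; places V = {2, 3, 5, 7, 11, 13, 17, 19, 31, ∞}.
(a,b)_17: α=0, u≡16; β=1, v≡13 (mod 17); (16|17)=+1, (13|17)=+1; sign (−1)^0·+1^1·+1^0 = +1.
(a,b)_2: α=-4, β=-8; u≡5, v≡3 (mod 8); ε(u)ε(v)=0·1, αω(v)=-4·1, βω(u)=-8·1; sum ≡ 0  ⇒  +1.
(a,b)_7: α=4, u≡5; β=2, v≡3 (mod 7); (5|7)=-1, (3|7)=-1; sign (−1)^0·-1^2·-1^4 = +1.
(a,b)_13: α=3, u≡9; β=3, v≡9 (mod 13); (9|13)=+1, (9|13)=+1; sign (−1)^0·+1^3·+1^3 = +1.
(a,b)_19: α=-2, u≡7; β=-2, v≡18 (mod 19); (7|19)=+1, (18|19)=-1; sign (−1)^0·+1^-2·-1^-2 = +1.
(a,b)_31: α=0, u≡11; β=2, v≡3 (mod 31); (11|31)=-1, (3|31)=-1; sign (−1)^0·-1^2·-1^0 = +1.
(a,b)_5: α=-3, u≡3; β=-1, v≡1 (mod 5); (3|5)=-1, (1|5)=+1; sign (−1)^0·-1^-1·+1^-3 = -1.
(a,b)_11: α=1, u≡9; β=3, v≡3 (mod 11); (9|11)=+1, (3|11)=+1; sign (−1)^1·+1^3·+1^1 = -1.
(a,b)_3: α=4, u≡2; β=-4, v≡2 (mod 3); (2|3)=-1, (2|3)=-1; sign (−1)^0·-1^-4·-1^4 = +1.
(a,b)_∞: sgn(-715)=−, sgn(12155)=+, so +1.
(-715, 12155 / ℚ) ramifies at {5, 11}: a division algebra.

[5, 11]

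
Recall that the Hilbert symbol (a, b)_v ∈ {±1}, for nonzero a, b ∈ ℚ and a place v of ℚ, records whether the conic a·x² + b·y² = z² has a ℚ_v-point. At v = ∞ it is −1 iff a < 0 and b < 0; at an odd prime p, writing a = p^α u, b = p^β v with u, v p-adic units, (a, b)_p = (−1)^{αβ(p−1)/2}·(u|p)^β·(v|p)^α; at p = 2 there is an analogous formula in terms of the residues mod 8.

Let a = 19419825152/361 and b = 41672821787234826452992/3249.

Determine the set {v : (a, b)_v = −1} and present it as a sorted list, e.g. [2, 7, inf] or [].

Mod squares: a ≡ 112217, b ≡ 442. Check v ∈ {∞, 2, 3, 7, 13, 17, 19, 23, 41}.
v=13: a=13^2·(≡1), b=13^5·(≡8) mod 13; (1|13)=+1, (8|13)=-1; (−1)^{2·5·6}·(+1)^5·(-1)^2 = +1.
v=∞: 112217 > 0 and 442 > 0  ⇒  (a,b)_∞ = +1.
v=41: a=41^1·(≡4), b=41^2·(≡32) mod 41; (4|41)=+1, (32|41)=+1; (−1)^{1·2·20}·(+1)^2·(+1)^1 = +1.
v=7: a=7^1·(≡4), b=7^2·(≡1) mod 7; (4|7)=+1, (1|7)=+1; (−1)^{1·2·3}·(+1)^2·(+1)^1 = +1.
v=2: v_2(a)=10, v_2(b)=19; units ≡ 1, 5 (mod 8); ε·ε+αω+βω = 0·0+10·1+19·0 ≡ 0  ⇒  (a,b)_2 = +1.
v=23: a=23^1·(≡18), b=23^2·(≡7) mod 23; (18|23)=+1, (7|23)=-1; (−1)^{1·2·11}·(+1)^2·(-1)^1 = -1.
v=3: a=3^0·(≡2), b=3^-2·(≡1) mod 3; (2|3)=-1, (1|3)=+1; (−1)^{0·-2·1}·(-1)^-2·(+1)^0 = +1.
v=17: a=17^1·(≡12), b=17^3·(≡8) mod 17; (12|17)=-1, (8|17)=+1; (−1)^{1·3·8}·(-1)^3·(+1)^1 = -1.
v=19: a=19^-2·(≡12), b=19^-2·(≡1) mod 19; (12|19)=-1, (1|19)=+1; (−1)^{-2·-2·9}·(-1)^-2·(+1)^-2 = +1.
(112217, 442 / ℚ) ramifies at {17, 23}: a division algebra.

[17, 23]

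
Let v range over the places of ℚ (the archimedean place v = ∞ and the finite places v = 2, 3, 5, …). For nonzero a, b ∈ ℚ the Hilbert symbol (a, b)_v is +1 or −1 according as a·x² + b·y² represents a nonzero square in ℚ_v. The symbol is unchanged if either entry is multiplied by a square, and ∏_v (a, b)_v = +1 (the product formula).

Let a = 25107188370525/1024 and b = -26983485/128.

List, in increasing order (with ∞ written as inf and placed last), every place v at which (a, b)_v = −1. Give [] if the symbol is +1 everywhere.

[2, 31]

Mod squares: a ≡ 29, b ≡ -7130. Check v ∈ {∞, 2, 3, 5, 23, 29, 31}.
v=23: a=23^2·(≡2), b=23^1·(≡8) mod 23; (2|23)=+1, (8|23)=+1; (−1)^{2·1·11}·(+1)^1·(+1)^2 = +1.
v=2: v_2(a)=-10, v_2(b)=-7; units ≡ 5, 3 (mod 8); ε·ε+αω+βω = 0·1+-10·1+-7·1 ≡ 1  ⇒  (a,b)_2 = -1.
v=29: a=29^3·(≡7), b=29^2·(≡16) mod 29; (7|29)=+1, (16|29)=+1; (−1)^{3·2·14}·(+1)^2·(+1)^3 = +1.
v=∞: 29 > 0 and -7130 < 0  ⇒  (a,b)_∞ = +1.
v=5: a=5^2·(≡4), b=5^1·(≡1) mod 5; (4|5)=+1, (1|5)=+1; (−1)^{2·1·2}·(+1)^1·(+1)^2 = +1.
v=3: a=3^4·(≡2), b=3^2·(≡1) mod 3; (2|3)=-1, (1|3)=+1; (−1)^{4·2·1}·(-1)^2·(+1)^4 = +1.
v=31: a=31^2·(≡26), b=31^1·(≡19) mod 31; (26|31)=-1, (19|31)=+1; (−1)^{2·1·15}·(-1)^1·(+1)^2 = -1.
|Ram(29, -7130)| = 2, even; anisotropic at {2, 31}.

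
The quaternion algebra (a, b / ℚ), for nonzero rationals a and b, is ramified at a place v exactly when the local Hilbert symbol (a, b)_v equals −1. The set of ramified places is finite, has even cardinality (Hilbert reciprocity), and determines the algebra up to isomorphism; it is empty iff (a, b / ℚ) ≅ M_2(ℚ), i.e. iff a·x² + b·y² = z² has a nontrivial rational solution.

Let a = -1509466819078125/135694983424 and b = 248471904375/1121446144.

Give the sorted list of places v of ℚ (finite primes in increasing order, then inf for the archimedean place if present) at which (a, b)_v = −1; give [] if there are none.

Mod squares: a ≡ -629, b ≡ 1887. Check v ∈ {∞, 2, 3, 5, 7, 11, 13, 17, 23, 37}.
v=7: a=7^-2·(≡4), b=7^-2·(≡1) mod 7; (4|7)=+1, (1|7)=+1; (−1)^{-2·-2·3}·(+1)^-2·(+1)^-2 = +1.
v=23: a=23^-2·(≡7), b=23^-2·(≡9) mod 23; (7|23)=-1, (9|23)=+1; (−1)^{-2·-2·11}·(-1)^-2·(+1)^-2 = +1.
v=13: a=13^-2·(≡5), b=13^-2·(≡8) mod 13; (5|13)=-1, (8|13)=-1; (−1)^{-2·-2·6}·(-1)^-2·(-1)^-2 = +1.
v=17: a=17^3·(≡14), b=17^3·(≡1) mod 17; (14|17)=-1, (1|17)=+1; (−1)^{3·3·8}·(-1)^3·(+1)^3 = -1.
v=37: a=37^1·(≡18), b=37^1·(≡6) mod 37; (18|37)=-1, (6|37)=-1; (−1)^{1·1·18}·(-1)^1·(-1)^1 = +1.
v=5: a=5^6·(≡1), b=5^4·(≡3) mod 5; (1|5)=+1, (3|5)=-1; (−1)^{6·4·2}·(+1)^4·(-1)^6 = +1.
v=∞: -629 < 0 and 1887 > 0  ⇒  (a,b)_∞ = +1.
v=2: v_2(a)=-8, v_2(b)=-8; units ≡ 3, 7 (mod 8); ε·ε+αω+βω = 1·1+-8·0+-8·1 ≡ 1  ⇒  (a,b)_2 = -1.
v=11: a=11^-2·(≡1), b=11^0·(≡7) mod 11; (1|11)=+1, (7|11)=-1; (−1)^{-2·0·5}·(+1)^0·(-1)^-2 = +1.
v=3: a=3^12·(≡1), b=3^7·(≡2) mod 3; (1|3)=+1, (2|3)=-1; (−1)^{12·7·1}·(+1)^7·(-1)^12 = +1.
(-629, 1887 / ℚ) ramifies at {2, 17}: a division algebra.

[2, 17]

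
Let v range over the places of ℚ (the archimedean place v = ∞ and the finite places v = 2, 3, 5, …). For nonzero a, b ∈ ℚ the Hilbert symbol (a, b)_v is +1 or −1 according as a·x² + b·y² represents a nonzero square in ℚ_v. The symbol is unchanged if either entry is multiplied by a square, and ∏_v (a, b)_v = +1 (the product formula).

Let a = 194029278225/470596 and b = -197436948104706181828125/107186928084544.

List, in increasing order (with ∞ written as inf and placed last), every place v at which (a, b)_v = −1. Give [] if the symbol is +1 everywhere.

[19, 31]

Mod squares: a ≡ 40641, b ≡ -528333. Check v ∈ {∞, 2, 3, 5, 7, 11, 13, 19, 23, 31}.
v=3: a=3^1·(≡2), b=3^1·(≡1) mod 3; (2|3)=-1, (1|3)=+1; (−1)^{1·1·1}·(-1)^1·(+1)^1 = +1.
v=19: a=19^3·(≡17), b=19^7·(≡1) mod 19; (17|19)=+1, (1|19)=+1; (−1)^{3·7·9}·(+1)^7·(+1)^3 = -1.
v=11: a=11^0·(≡7), b=11^-2·(≡7) mod 11; (7|11)=-1, (7|11)=-1; (−1)^{0·-2·5}·(-1)^-2·(-1)^0 = +1.
v=7: a=7^-6·(≡5), b=7^-12·(≡3) mod 7; (5|7)=-1, (3|7)=-1; (−1)^{-6·-12·3}·(-1)^-12·(-1)^-6 = +1.
v=13: a=13^0·(≡9), b=13^1·(≡3) mod 13; (9|13)=+1, (3|13)=+1; (−1)^{0·1·6}·(+1)^1·(+1)^0 = +1.
v=31: a=31^1·(≡20), b=31^3·(≡1) mod 31; (20|31)=+1, (1|31)=+1; (−1)^{1·3·15}·(+1)^3·(+1)^1 = -1.
v=5: a=5^2·(≡4), b=5^6·(≡2) mod 5; (4|5)=+1, (2|5)=-1; (−1)^{2·6·2}·(+1)^6·(-1)^2 = +1.
v=23: a=23^3·(≡15), b=23^3·(≡1) mod 23; (15|23)=-1, (1|23)=+1; (−1)^{3·3·11}·(-1)^3·(+1)^3 = +1.
v=∞: 40641 > 0 and -528333 < 0  ⇒  (a,b)_∞ = +1.
v=2: v_2(a)=-2, v_2(b)=-6; units ≡ 1, 3 (mod 8); ε·ε+αω+βω = 0·1+-2·1+-6·0 ≡ 0  ⇒  (a,b)_2 = +1.
(40641, -528333 / ℚ) ramifies at {19, 31}: a division algebra.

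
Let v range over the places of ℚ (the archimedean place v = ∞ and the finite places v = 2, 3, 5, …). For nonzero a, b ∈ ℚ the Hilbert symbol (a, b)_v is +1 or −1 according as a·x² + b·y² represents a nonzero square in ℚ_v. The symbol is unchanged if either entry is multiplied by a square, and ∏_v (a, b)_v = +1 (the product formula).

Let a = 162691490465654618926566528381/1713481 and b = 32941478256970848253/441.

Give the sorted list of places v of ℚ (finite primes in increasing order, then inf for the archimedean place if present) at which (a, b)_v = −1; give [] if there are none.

(a, b) ≡ (435461, 1333) mod (ℚ^×)²; places V = {2, 3, 7, 11, 13, 17, 19, 31, 41, 43, ∞}.
(a,b)_43: α=5, u≡42; β=3, v≡15 (mod 43); (42|43)=-1, (15|43)=+1; sign (−1)^1·-1^3·+1^5 = +1.
(a,b)_17: α=-2, u≡6; β=0, v≡14 (mod 17); (6|17)=-1, (14|17)=-1; sign (−1)^0·-1^0·-1^-2 = +1.
(a,b)_31: α=2, u≡16; β=1, v≡24 (mod 31); (16|31)=+1, (24|31)=-1; sign (−1)^0·+1^1·-1^2 = +1.
(a,b)_7: α=-2, u≡6; β=-2, v≡5 (mod 7); (6|7)=-1, (5|7)=-1; sign (−1)^0·-1^-2·-1^-2 = +1.
(a,b)_11: α=-2, u≡4; β=0, v≡7 (mod 11); (4|11)=+1, (7|11)=-1; sign (−1)^0·+1^0·-1^-2 = +1.
(a,b)_19: α=3, u≡7; β=6, v≡14 (mod 19); (7|19)=+1, (14|19)=-1; sign (−1)^0·+1^6·-1^3 = -1.
(a,b)_2: α=0, β=0; u≡5, v≡5 (mod 8); ε(u)ε(v)=0·0, αω(v)=0·1, βω(u)=0·1; sum ≡ 0  ⇒  +1.
(a,b)_41: α=3, u≡33; β=2, v≡20 (mod 41); (33|41)=+1, (20|41)=+1; sign (−1)^0·+1^2·+1^3 = +1.
(a,b)_3: α=8, u≡2; β=-2, v≡1 (mod 3); (2|3)=-1, (1|3)=+1; sign (−1)^0·-1^-2·+1^8 = +1.
(a,b)_13: α=5, u≡4; β=2, v≡6 (mod 13); (4|13)=+1, (6|13)=-1; sign (−1)^0·+1^2·-1^5 = -1.
(a,b)_∞: sgn(435461)=+, sgn(1333)=+, so +1.
|Ram(435461, 1333)| = 2, even; anisotropic at {13, 19}.

[13, 19]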